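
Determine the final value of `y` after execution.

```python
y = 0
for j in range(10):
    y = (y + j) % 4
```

Let's trace through this code step by step.

Initialize: y = 0
Entering loop: for j in range(10):

After execution: y = 1
1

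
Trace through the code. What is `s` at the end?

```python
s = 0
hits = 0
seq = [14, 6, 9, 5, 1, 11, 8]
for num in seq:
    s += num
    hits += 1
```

Let's trace through this code step by step.

Initialize: s = 0
Initialize: hits = 0
Initialize: seq = [14, 6, 9, 5, 1, 11, 8]
Entering loop: for num in seq:

After execution: s = 54
54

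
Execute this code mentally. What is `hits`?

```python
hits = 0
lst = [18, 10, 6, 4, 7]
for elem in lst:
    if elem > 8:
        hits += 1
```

Let's trace through this code step by step.

Initialize: hits = 0
Initialize: lst = [18, 10, 6, 4, 7]
Entering loop: for elem in lst:

After execution: hits = 2
2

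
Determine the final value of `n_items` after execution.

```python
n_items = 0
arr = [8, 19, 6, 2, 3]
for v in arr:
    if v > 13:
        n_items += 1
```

Let's trace through this code step by step.

Initialize: n_items = 0
Initialize: arr = [8, 19, 6, 2, 3]
Entering loop: for v in arr:

After execution: n_items = 1
1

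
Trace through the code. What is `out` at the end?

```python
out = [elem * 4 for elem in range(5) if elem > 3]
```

Let's trace through this code step by step.

Initialize: out = [elem * 4 for elem in range(5) if elem > 3]

After execution: out = [16]
[16]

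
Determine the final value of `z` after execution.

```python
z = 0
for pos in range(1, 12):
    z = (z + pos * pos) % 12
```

Let's trace through this code step by step.

Initialize: z = 0
Entering loop: for pos in range(1, 12):

After execution: z = 2
2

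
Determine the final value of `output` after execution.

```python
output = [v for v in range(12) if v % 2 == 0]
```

Let's trace through this code step by step.

Initialize: output = [v for v in range(12) if v % 2 == 0]

After execution: output = [0, 2, 4, 6, 8, 10]
[0, 2, 4, 6, 8, 10]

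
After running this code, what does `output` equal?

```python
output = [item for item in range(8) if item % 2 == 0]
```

Let's trace through this code step by step.

Initialize: output = [item for item in range(8) if item % 2 == 0]

After execution: output = [0, 2, 4, 6]
[0, 2, 4, 6]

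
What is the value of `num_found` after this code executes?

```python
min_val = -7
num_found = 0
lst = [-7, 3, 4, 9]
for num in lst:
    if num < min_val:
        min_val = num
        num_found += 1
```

Let's trace through this code step by step.

Initialize: min_val = -7
Initialize: num_found = 0
Initialize: lst = [-7, 3, 4, 9]
Entering loop: for num in lst:

After execution: num_found = 0
0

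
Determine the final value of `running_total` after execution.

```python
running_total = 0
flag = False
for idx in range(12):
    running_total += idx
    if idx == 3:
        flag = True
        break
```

Let's trace through this code step by step.

Initialize: running_total = 0
Initialize: flag = False
Entering loop: for idx in range(12):

After execution: running_total = 6
6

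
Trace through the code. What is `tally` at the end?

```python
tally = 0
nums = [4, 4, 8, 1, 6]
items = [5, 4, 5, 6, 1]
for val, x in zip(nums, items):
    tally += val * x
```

Let's trace through this code step by step.

Initialize: tally = 0
Initialize: nums = [4, 4, 8, 1, 6]
Initialize: items = [5, 4, 5, 6, 1]
Entering loop: for val, x in zip(nums, items):

After execution: tally = 88
88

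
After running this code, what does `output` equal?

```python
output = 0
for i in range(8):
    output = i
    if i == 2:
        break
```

Let's trace through this code step by step.

Initialize: output = 0
Entering loop: for i in range(8):

After execution: output = 2
2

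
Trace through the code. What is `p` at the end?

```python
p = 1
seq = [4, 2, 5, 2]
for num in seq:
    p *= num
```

Let's trace through this code step by step.

Initialize: p = 1
Initialize: seq = [4, 2, 5, 2]
Entering loop: for num in seq:

After execution: p = 80
80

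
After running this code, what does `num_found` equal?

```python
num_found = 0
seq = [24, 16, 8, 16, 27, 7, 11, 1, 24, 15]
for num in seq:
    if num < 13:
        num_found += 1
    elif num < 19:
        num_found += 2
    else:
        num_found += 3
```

Let's trace through this code step by step.

Initialize: num_found = 0
Initialize: seq = [24, 16, 8, 16, 27, 7, 11, 1, 24, 15]
Entering loop: for num in seq:

After execution: num_found = 19
19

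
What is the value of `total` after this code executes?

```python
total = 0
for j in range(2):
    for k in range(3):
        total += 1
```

Let's trace through this code step by step.

Initialize: total = 0
Entering loop: for j in range(2):

After execution: total = 6
6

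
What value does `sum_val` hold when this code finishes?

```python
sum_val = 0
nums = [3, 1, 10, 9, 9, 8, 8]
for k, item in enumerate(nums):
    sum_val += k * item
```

Let's trace through this code step by step.

Initialize: sum_val = 0
Initialize: nums = [3, 1, 10, 9, 9, 8, 8]
Entering loop: for k, item in enumerate(nums):

After execution: sum_val = 172
172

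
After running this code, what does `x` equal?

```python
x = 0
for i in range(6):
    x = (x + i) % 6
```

Let's trace through this code step by step.

Initialize: x = 0
Entering loop: for i in range(6):

After execution: x = 3
3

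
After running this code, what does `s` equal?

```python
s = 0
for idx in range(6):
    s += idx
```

Let's trace through this code step by step.

Initialize: s = 0
Entering loop: for idx in range(6):

After execution: s = 15
15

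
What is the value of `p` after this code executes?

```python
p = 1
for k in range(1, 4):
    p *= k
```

Let's trace through this code step by step.

Initialize: p = 1
Entering loop: for k in range(1, 4):

After execution: p = 6
6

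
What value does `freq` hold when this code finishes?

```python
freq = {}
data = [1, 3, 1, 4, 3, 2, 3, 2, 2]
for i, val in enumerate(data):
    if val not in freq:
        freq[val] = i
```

Let's trace through this code step by step.

Initialize: freq = {}
Initialize: data = [1, 3, 1, 4, 3, 2, 3, 2, 2]
Entering loop: for i, val in enumerate(data):

After execution: freq = {1: 0, 3: 1, 4: 3, 2: 5}
{1: 0, 3: 1, 4: 3, 2: 5}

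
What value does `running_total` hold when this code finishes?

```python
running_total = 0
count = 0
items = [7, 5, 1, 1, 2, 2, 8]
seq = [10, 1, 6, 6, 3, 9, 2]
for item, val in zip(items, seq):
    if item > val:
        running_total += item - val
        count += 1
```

Let's trace through this code step by step.

Initialize: running_total = 0
Initialize: count = 0
Initialize: items = [7, 5, 1, 1, 2, 2, 8]
Initialize: seq = [10, 1, 6, 6, 3, 9, 2]
Entering loop: for item, val in zip(items, seq):

After execution: running_total = 10
10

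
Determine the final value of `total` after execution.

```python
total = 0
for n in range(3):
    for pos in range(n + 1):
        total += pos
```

Let's trace through this code step by step.

Initialize: total = 0
Entering loop: for n in range(3):

After execution: total = 4
4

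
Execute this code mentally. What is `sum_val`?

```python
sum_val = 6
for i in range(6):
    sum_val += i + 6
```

Let's trace through this code step by step.

Initialize: sum_val = 6
Entering loop: for i in range(6):

After execution: sum_val = 57
57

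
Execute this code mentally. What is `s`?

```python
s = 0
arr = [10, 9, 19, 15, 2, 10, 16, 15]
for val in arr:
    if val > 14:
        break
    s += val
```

Let's trace through this code step by step.

Initialize: s = 0
Initialize: arr = [10, 9, 19, 15, 2, 10, 16, 15]
Entering loop: for val in arr:

After execution: s = 19
19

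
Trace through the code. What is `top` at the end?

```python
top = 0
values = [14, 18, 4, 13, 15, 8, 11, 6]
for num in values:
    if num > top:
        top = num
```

Let's trace through this code step by step.

Initialize: top = 0
Initialize: values = [14, 18, 4, 13, 15, 8, 11, 6]
Entering loop: for num in values:

After execution: top = 18
18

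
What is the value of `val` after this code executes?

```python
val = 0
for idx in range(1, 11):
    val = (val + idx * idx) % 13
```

Let's trace through this code step by step.

Initialize: val = 0
Entering loop: for idx in range(1, 11):

After execution: val = 8
8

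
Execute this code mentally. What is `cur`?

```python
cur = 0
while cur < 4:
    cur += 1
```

Let's trace through this code step by step.

Initialize: cur = 0
Entering loop: while cur < 4:

After execution: cur = 4
4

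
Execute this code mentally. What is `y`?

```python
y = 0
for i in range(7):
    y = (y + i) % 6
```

Let's trace through this code step by step.

Initialize: y = 0
Entering loop: for i in range(7):

After execution: y = 3
3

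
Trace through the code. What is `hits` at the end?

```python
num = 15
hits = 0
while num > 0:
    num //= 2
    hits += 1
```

Let's trace through this code step by step.

Initialize: num = 15
Initialize: hits = 0
Entering loop: while num > 0:

After execution: hits = 4
4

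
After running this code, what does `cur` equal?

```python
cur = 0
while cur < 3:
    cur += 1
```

Let's trace through this code step by step.

Initialize: cur = 0
Entering loop: while cur < 3:

After execution: cur = 3
3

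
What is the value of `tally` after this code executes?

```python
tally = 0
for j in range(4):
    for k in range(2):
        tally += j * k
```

Let's trace through this code step by step.

Initialize: tally = 0
Entering loop: for j in range(4):

After execution: tally = 6
6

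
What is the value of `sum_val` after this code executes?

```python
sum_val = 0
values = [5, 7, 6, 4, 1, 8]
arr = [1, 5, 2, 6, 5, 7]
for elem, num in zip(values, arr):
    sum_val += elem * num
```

Let's trace through this code step by step.

Initialize: sum_val = 0
Initialize: values = [5, 7, 6, 4, 1, 8]
Initialize: arr = [1, 5, 2, 6, 5, 7]
Entering loop: for elem, num in zip(values, arr):

After execution: sum_val = 137
137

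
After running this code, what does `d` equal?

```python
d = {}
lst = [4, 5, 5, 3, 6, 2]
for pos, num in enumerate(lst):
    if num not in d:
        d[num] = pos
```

Let's trace through this code step by step.

Initialize: d = {}
Initialize: lst = [4, 5, 5, 3, 6, 2]
Entering loop: for pos, num in enumerate(lst):

After execution: d = {4: 0, 5: 1, 3: 3, 6: 4, 2: 5}
{4: 0, 5: 1, 3: 3, 6: 4, 2: 5}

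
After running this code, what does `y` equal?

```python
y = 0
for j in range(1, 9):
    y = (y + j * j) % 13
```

Let's trace through this code step by step.

Initialize: y = 0
Entering loop: for j in range(1, 9):

After execution: y = 9
9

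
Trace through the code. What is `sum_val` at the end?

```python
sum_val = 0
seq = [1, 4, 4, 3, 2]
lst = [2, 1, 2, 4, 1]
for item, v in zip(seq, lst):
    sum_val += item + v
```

Let's trace through this code step by step.

Initialize: sum_val = 0
Initialize: seq = [1, 4, 4, 3, 2]
Initialize: lst = [2, 1, 2, 4, 1]
Entering loop: for item, v in zip(seq, lst):

After execution: sum_val = 24
24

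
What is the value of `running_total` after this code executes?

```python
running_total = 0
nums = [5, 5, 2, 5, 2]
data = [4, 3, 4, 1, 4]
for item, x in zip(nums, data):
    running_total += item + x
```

Let's trace through this code step by step.

Initialize: running_total = 0
Initialize: nums = [5, 5, 2, 5, 2]
Initialize: data = [4, 3, 4, 1, 4]
Entering loop: for item, x in zip(nums, data):

After execution: running_total = 35
35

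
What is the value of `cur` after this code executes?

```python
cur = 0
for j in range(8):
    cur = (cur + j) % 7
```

Let's trace through this code step by step.

Initialize: cur = 0
Entering loop: for j in range(8):

After execution: cur = 0
0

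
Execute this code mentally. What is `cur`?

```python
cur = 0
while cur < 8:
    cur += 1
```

Let's trace through this code step by step.

Initialize: cur = 0
Entering loop: while cur < 8:

After execution: cur = 8
8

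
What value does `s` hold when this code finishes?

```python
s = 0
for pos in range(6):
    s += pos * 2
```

Let's trace through this code step by step.

Initialize: s = 0
Entering loop: for pos in range(6):

After execution: s = 30
30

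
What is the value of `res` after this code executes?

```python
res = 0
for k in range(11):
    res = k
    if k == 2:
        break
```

Let's trace through this code step by step.

Initialize: res = 0
Entering loop: for k in range(11):

After execution: res = 2
2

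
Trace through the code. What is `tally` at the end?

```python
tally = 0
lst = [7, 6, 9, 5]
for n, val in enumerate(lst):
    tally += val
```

Let's trace through this code step by step.

Initialize: tally = 0
Initialize: lst = [7, 6, 9, 5]
Entering loop: for n, val in enumerate(lst):

After execution: tally = 27
27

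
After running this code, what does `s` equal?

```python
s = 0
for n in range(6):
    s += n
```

Let's trace through this code step by step.

Initialize: s = 0
Entering loop: for n in range(6):

After execution: s = 15
15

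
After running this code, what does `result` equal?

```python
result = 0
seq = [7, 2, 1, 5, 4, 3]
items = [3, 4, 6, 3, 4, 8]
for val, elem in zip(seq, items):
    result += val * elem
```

Let's trace through this code step by step.

Initialize: result = 0
Initialize: seq = [7, 2, 1, 5, 4, 3]
Initialize: items = [3, 4, 6, 3, 4, 8]
Entering loop: for val, elem in zip(seq, items):

After execution: result = 90
90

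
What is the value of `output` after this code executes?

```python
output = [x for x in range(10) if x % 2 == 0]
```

Let's trace through this code step by step.

Initialize: output = [x for x in range(10) if x % 2 == 0]

After execution: output = [0, 2, 4, 6, 8]
[0, 2, 4, 6, 8]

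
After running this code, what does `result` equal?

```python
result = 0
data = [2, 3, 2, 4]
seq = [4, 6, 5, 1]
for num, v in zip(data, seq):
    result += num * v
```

Let's trace through this code step by step.

Initialize: result = 0
Initialize: data = [2, 3, 2, 4]
Initialize: seq = [4, 6, 5, 1]
Entering loop: for num, v in zip(data, seq):

After execution: result = 40
40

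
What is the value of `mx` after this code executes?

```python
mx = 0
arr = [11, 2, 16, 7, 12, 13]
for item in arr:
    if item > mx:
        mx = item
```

Let's trace through this code step by step.

Initialize: mx = 0
Initialize: arr = [11, 2, 16, 7, 12, 13]
Entering loop: for item in arr:

After execution: mx = 16
16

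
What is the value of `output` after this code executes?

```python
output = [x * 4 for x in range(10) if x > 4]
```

Let's trace through this code step by step.

Initialize: output = [x * 4 for x in range(10) if x > 4]

After execution: output = [20, 24, 28, 32, 36]
[20, 24, 28, 32, 36]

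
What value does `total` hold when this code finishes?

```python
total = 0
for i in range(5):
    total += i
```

Let's trace through this code step by step.

Initialize: total = 0
Entering loop: for i in range(5):

After execution: total = 10
10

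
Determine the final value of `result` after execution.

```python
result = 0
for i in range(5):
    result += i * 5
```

Let's trace through this code step by step.

Initialize: result = 0
Entering loop: for i in range(5):

After execution: result = 50
50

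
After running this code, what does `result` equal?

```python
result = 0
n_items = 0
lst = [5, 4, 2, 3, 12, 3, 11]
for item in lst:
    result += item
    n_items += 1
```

Let's trace through this code step by step.

Initialize: result = 0
Initialize: n_items = 0
Initialize: lst = [5, 4, 2, 3, 12, 3, 11]
Entering loop: for item in lst:

After execution: result = 40
40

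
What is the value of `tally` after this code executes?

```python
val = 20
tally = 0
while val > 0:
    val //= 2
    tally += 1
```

Let's trace through this code step by step.

Initialize: val = 20
Initialize: tally = 0
Entering loop: while val > 0:

After execution: tally = 5
5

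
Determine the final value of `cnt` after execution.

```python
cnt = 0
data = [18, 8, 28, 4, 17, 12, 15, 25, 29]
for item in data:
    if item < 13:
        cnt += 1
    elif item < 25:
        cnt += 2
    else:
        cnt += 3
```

Let's trace through this code step by step.

Initialize: cnt = 0
Initialize: data = [18, 8, 28, 4, 17, 12, 15, 25, 29]
Entering loop: for item in data:

After execution: cnt = 18
18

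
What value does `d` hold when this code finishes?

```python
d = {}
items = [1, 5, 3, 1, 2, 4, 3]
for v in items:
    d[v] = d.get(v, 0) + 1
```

Let's trace through this code step by step.

Initialize: d = {}
Initialize: items = [1, 5, 3, 1, 2, 4, 3]
Entering loop: for v in items:

After execution: d = {1: 2, 5: 1, 3: 2, 2: 1, 4: 1}
{1: 2, 5: 1, 3: 2, 2: 1, 4: 1}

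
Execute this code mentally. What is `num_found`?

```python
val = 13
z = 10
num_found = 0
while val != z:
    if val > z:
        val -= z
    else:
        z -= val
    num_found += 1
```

Let's trace through this code step by step.

Initialize: val = 13
Initialize: z = 10
Initialize: num_found = 0
Entering loop: while val != z:

After execution: num_found = 6
6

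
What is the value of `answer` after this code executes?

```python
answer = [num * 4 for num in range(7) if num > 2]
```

Let's trace through this code step by step.

Initialize: answer = [num * 4 for num in range(7) if num > 2]

After execution: answer = [12, 16, 20, 24]
[12, 16, 20, 24]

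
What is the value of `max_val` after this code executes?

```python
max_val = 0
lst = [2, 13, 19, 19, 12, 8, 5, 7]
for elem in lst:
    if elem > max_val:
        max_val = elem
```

Let's trace through this code step by step.

Initialize: max_val = 0
Initialize: lst = [2, 13, 19, 19, 12, 8, 5, 7]
Entering loop: for elem in lst:

After execution: max_val = 19
19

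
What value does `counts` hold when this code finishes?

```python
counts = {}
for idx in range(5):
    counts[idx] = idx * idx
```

Let's trace through this code step by step.

Initialize: counts = {}
Entering loop: for idx in range(5):

After execution: counts = {0: 0, 1: 1, 2: 4, 3: 9, 4: 16}
{0: 0, 1: 1, 2: 4, 3: 9, 4: 16}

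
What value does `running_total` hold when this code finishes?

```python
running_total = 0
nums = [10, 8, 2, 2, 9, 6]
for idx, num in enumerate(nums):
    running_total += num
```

Let's trace through this code step by step.

Initialize: running_total = 0
Initialize: nums = [10, 8, 2, 2, 9, 6]
Entering loop: for idx, num in enumerate(nums):

After execution: running_total = 37
37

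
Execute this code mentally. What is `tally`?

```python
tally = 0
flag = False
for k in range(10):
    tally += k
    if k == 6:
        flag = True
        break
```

Let's trace through this code step by step.

Initialize: tally = 0
Initialize: flag = False
Entering loop: for k in range(10):

After execution: tally = 21
21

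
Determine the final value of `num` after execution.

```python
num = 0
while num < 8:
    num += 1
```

Let's trace through this code step by step.

Initialize: num = 0
Entering loop: while num < 8:

After execution: num = 8
8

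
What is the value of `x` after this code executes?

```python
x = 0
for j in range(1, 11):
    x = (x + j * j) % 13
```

Let's trace through this code step by step.

Initialize: x = 0
Entering loop: for j in range(1, 11):

After execution: x = 8
8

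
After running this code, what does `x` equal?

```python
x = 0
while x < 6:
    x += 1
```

Let's trace through this code step by step.

Initialize: x = 0
Entering loop: while x < 6:

After execution: x = 6
6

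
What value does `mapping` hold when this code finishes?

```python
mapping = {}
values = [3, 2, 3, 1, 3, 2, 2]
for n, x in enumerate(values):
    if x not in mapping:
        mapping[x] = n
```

Let's trace through this code step by step.

Initialize: mapping = {}
Initialize: values = [3, 2, 3, 1, 3, 2, 2]
Entering loop: for n, x in enumerate(values):

After execution: mapping = {3: 0, 2: 1, 1: 3}
{3: 0, 2: 1, 1: 3}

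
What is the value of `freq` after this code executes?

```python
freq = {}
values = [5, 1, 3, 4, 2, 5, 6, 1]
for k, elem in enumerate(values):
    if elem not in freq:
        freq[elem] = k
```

Let's trace through this code step by step.

Initialize: freq = {}
Initialize: values = [5, 1, 3, 4, 2, 5, 6, 1]
Entering loop: for k, elem in enumerate(values):

After execution: freq = {5: 0, 1: 1, 3: 2, 4: 3, 2: 4, 6: 6}
{5: 0, 1: 1, 3: 2, 4: 3, 2: 4, 6: 6}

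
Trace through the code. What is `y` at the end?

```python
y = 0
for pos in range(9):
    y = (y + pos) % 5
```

Let's trace through this code step by step.

Initialize: y = 0
Entering loop: for pos in range(9):

After execution: y = 1
1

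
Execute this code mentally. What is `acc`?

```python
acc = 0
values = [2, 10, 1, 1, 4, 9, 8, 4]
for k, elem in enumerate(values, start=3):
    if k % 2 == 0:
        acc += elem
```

Let's trace through this code step by step.

Initialize: acc = 0
Initialize: values = [2, 10, 1, 1, 4, 9, 8, 4]
Entering loop: for k, elem in enumerate(values, start=3):

After execution: acc = 24
24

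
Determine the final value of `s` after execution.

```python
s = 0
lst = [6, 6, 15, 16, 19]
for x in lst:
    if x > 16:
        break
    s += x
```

Let's trace through this code step by step.

Initialize: s = 0
Initialize: lst = [6, 6, 15, 16, 19]
Entering loop: for x in lst:

After execution: s = 43
43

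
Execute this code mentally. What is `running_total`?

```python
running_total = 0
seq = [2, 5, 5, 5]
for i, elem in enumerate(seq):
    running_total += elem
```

Let's trace through this code step by step.

Initialize: running_total = 0
Initialize: seq = [2, 5, 5, 5]
Entering loop: for i, elem in enumerate(seq):

After execution: running_total = 17
17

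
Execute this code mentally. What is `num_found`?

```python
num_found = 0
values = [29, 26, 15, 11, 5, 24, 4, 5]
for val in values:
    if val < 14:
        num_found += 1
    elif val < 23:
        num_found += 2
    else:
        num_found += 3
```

Let's trace through this code step by step.

Initialize: num_found = 0
Initialize: values = [29, 26, 15, 11, 5, 24, 4, 5]
Entering loop: for val in values:

After execution: num_found = 15
15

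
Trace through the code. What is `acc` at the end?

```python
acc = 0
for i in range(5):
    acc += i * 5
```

Let's trace through this code step by step.

Initialize: acc = 0
Entering loop: for i in range(5):

After execution: acc = 50
50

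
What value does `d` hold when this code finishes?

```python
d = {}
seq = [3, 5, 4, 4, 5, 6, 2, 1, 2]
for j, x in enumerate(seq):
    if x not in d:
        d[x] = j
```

Let's trace through this code step by step.

Initialize: d = {}
Initialize: seq = [3, 5, 4, 4, 5, 6, 2, 1, 2]
Entering loop: for j, x in enumerate(seq):

After execution: d = {3: 0, 5: 1, 4: 2, 6: 5, 2: 6, 1: 7}
{3: 0, 5: 1, 4: 2, 6: 5, 2: 6, 1: 7}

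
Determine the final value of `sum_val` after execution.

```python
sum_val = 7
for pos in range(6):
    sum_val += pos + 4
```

Let's trace through this code step by step.

Initialize: sum_val = 7
Entering loop: for pos in range(6):

After execution: sum_val = 46
46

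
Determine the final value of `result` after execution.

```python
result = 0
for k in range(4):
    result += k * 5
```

Let's trace through this code step by step.

Initialize: result = 0
Entering loop: for k in range(4):

After execution: result = 30
30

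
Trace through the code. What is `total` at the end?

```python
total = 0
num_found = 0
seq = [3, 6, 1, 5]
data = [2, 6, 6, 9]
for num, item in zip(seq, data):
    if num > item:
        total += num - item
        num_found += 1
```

Let's trace through this code step by step.

Initialize: total = 0
Initialize: num_found = 0
Initialize: seq = [3, 6, 1, 5]
Initialize: data = [2, 6, 6, 9]
Entering loop: for num, item in zip(seq, data):

After execution: total = 1
1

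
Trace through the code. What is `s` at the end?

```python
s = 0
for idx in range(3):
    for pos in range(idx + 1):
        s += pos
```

Let's trace through this code step by step.

Initialize: s = 0
Entering loop: for idx in range(3):

After execution: s = 4
4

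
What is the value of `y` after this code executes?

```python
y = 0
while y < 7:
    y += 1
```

Let's trace through this code step by step.

Initialize: y = 0
Entering loop: while y < 7:

After execution: y = 7
7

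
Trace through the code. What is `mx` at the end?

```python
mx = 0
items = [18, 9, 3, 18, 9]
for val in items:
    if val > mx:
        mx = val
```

Let's trace through this code step by step.

Initialize: mx = 0
Initialize: items = [18, 9, 3, 18, 9]
Entering loop: for val in items:

After execution: mx = 18
18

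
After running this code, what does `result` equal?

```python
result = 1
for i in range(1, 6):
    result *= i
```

Let's trace through this code step by step.

Initialize: result = 1
Entering loop: for i in range(1, 6):

After execution: result = 120
120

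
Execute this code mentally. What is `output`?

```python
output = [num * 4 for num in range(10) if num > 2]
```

Let's trace through this code step by step.

Initialize: output = [num * 4 for num in range(10) if num > 2]

After execution: output = [12, 16, 20, 24, 28, 32, 36]
[12, 16, 20, 24, 28, 32, 36]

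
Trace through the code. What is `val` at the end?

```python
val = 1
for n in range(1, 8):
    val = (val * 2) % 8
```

Let's trace through this code step by step.

Initialize: val = 1
Entering loop: for n in range(1, 8):

After execution: val = 0
0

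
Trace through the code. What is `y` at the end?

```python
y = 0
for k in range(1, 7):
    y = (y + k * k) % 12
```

Let's trace through this code step by step.

Initialize: y = 0
Entering loop: for k in range(1, 7):

After execution: y = 7
7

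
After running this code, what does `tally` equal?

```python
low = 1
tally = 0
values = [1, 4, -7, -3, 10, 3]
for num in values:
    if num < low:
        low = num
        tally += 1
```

Let's trace through this code step by step.

Initialize: low = 1
Initialize: tally = 0
Initialize: values = [1, 4, -7, -3, 10, 3]
Entering loop: for num in values:

After execution: tally = 1
1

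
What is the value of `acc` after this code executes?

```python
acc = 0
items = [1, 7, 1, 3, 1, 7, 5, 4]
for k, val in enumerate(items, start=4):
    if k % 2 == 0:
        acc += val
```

Let's trace through this code step by step.

Initialize: acc = 0
Initialize: items = [1, 7, 1, 3, 1, 7, 5, 4]
Entering loop: for k, val in enumerate(items, start=4):

After execution: acc = 8
8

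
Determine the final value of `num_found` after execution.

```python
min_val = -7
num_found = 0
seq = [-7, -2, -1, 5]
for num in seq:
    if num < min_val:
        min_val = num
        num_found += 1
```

Let's trace through this code step by step.

Initialize: min_val = -7
Initialize: num_found = 0
Initialize: seq = [-7, -2, -1, 5]
Entering loop: for num in seq:

After execution: num_found = 0
0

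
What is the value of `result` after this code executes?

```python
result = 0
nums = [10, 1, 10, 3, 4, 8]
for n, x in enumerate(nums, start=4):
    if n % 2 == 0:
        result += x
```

Let's trace through this code step by step.

Initialize: result = 0
Initialize: nums = [10, 1, 10, 3, 4, 8]
Entering loop: for n, x in enumerate(nums, start=4):

After execution: result = 24
24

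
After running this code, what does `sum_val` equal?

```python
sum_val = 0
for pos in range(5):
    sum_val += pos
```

Let's trace through this code step by step.

Initialize: sum_val = 0
Entering loop: for pos in range(5):

After execution: sum_val = 10
10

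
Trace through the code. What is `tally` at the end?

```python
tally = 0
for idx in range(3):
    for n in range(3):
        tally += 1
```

Let's trace through this code step by step.

Initialize: tally = 0
Entering loop: for idx in range(3):

After execution: tally = 9
9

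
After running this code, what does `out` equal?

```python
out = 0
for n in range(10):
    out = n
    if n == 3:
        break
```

Let's trace through this code step by step.

Initialize: out = 0
Entering loop: for n in range(10):

After execution: out = 3
3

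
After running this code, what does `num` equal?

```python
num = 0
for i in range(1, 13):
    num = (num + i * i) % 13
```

Let's trace through this code step by step.

Initialize: num = 0
Entering loop: for i in range(1, 13):

After execution: num = 0
0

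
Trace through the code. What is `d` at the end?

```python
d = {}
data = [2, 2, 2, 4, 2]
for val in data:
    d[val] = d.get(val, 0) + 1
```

Let's trace through this code step by step.

Initialize: d = {}
Initialize: data = [2, 2, 2, 4, 2]
Entering loop: for val in data:

After execution: d = {2: 4, 4: 1}
{2: 4, 4: 1}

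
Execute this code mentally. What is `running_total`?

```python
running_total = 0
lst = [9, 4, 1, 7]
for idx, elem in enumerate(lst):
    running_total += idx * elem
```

Let's trace through this code step by step.

Initialize: running_total = 0
Initialize: lst = [9, 4, 1, 7]
Entering loop: for idx, elem in enumerate(lst):

After execution: running_total = 27
27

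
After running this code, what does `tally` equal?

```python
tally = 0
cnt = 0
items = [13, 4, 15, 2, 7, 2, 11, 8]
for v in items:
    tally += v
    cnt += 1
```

Let's trace through this code step by step.

Initialize: tally = 0
Initialize: cnt = 0
Initialize: items = [13, 4, 15, 2, 7, 2, 11, 8]
Entering loop: for v in items:

After execution: tally = 62
62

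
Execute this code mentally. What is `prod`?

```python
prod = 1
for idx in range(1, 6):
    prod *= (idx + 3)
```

Let's trace through this code step by step.

Initialize: prod = 1
Entering loop: for idx in range(1, 6):

After execution: prod = 6720
6720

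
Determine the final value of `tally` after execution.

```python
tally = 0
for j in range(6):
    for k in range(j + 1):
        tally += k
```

Let's trace through this code step by step.

Initialize: tally = 0
Entering loop: for j in range(6):

After execution: tally = 35
35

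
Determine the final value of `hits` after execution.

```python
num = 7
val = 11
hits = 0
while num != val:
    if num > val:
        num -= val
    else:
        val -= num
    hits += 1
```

Let's trace through this code step by step.

Initialize: num = 7
Initialize: val = 11
Initialize: hits = 0
Entering loop: while num != val:

After execution: hits = 5
5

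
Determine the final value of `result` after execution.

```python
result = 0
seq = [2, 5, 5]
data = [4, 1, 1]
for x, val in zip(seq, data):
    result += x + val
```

Let's trace through this code step by step.

Initialize: result = 0
Initialize: seq = [2, 5, 5]
Initialize: data = [4, 1, 1]
Entering loop: for x, val in zip(seq, data):

After execution: result = 18
18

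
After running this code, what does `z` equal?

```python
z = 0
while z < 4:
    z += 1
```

Let's trace through this code step by step.

Initialize: z = 0
Entering loop: while z < 4:

After execution: z = 4
4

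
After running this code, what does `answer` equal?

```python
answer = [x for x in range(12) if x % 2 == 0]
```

Let's trace through this code step by step.

Initialize: answer = [x for x in range(12) if x % 2 == 0]

After execution: answer = [0, 2, 4, 6, 8, 10]
[0, 2, 4, 6, 8, 10]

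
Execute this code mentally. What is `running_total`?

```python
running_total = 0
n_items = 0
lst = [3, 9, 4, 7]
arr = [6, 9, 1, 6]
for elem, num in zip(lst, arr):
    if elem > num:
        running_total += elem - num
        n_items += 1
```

Let's trace through this code step by step.

Initialize: running_total = 0
Initialize: n_items = 0
Initialize: lst = [3, 9, 4, 7]
Initialize: arr = [6, 9, 1, 6]
Entering loop: for elem, num in zip(lst, arr):

After execution: running_total = 4
4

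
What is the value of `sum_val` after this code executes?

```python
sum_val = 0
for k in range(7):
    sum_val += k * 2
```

Let's trace through this code step by step.

Initialize: sum_val = 0
Entering loop: for k in range(7):

After execution: sum_val = 42
42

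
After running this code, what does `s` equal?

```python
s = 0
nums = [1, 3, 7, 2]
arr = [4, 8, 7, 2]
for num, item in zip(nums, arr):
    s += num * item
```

Let's trace through this code step by step.

Initialize: s = 0
Initialize: nums = [1, 3, 7, 2]
Initialize: arr = [4, 8, 7, 2]
Entering loop: for num, item in zip(nums, arr):

After execution: s = 81
81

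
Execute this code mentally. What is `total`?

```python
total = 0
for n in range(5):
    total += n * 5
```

Let's trace through this code step by step.

Initialize: total = 0
Entering loop: for n in range(5):

After execution: total = 50
50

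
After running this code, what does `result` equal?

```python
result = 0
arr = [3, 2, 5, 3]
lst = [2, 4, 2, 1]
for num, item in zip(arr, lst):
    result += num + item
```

Let's trace through this code step by step.

Initialize: result = 0
Initialize: arr = [3, 2, 5, 3]
Initialize: lst = [2, 4, 2, 1]
Entering loop: for num, item in zip(arr, lst):

After execution: result = 22
22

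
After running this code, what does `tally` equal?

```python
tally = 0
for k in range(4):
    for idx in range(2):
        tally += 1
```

Let's trace through this code step by step.

Initialize: tally = 0
Entering loop: for k in range(4):

After execution: tally = 8
8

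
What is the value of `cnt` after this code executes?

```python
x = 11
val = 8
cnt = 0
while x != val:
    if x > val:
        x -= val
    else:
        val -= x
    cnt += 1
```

Let's trace through this code step by step.

Initialize: x = 11
Initialize: val = 8
Initialize: cnt = 0
Entering loop: while x != val:

After execution: cnt = 5
5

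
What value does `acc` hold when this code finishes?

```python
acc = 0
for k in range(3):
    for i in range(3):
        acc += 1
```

Let's trace through this code step by step.

Initialize: acc = 0
Entering loop: for k in range(3):

After execution: acc = 9
9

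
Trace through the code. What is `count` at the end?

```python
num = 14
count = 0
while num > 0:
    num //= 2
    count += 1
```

Let's trace through this code step by step.

Initialize: num = 14
Initialize: count = 0
Entering loop: while num > 0:

After execution: count = 4
4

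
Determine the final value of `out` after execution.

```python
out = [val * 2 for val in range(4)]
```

Let's trace through this code step by step.

Initialize: out = [val * 2 for val in range(4)]

After execution: out = [0, 2, 4, 6]
[0, 2, 4, 6]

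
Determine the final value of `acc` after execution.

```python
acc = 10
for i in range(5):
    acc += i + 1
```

Let's trace through this code step by step.

Initialize: acc = 10
Entering loop: for i in range(5):

After execution: acc = 25
25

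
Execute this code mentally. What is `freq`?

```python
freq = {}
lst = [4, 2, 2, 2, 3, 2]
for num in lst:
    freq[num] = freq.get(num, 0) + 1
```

Let's trace through this code step by step.

Initialize: freq = {}
Initialize: lst = [4, 2, 2, 2, 3, 2]
Entering loop: for num in lst:

After execution: freq = {4: 1, 2: 4, 3: 1}
{4: 1, 2: 4, 3: 1}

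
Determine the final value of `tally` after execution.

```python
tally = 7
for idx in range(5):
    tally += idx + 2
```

Let's trace through this code step by step.

Initialize: tally = 7
Entering loop: for idx in range(5):

After execution: tally = 27
27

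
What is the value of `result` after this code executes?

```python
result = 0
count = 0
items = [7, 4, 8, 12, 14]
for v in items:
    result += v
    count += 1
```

Let's trace through this code step by step.

Initialize: result = 0
Initialize: count = 0
Initialize: items = [7, 4, 8, 12, 14]
Entering loop: for v in items:

After execution: result = 45
45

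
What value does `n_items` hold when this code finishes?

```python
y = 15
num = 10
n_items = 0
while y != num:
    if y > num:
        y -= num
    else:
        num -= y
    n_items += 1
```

Let's trace through this code step by step.

Initialize: y = 15
Initialize: num = 10
Initialize: n_items = 0
Entering loop: while y != num:

After execution: n_items = 2
2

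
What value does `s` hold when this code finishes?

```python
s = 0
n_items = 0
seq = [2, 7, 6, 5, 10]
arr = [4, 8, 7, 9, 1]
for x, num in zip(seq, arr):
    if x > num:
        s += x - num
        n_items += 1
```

Let's trace through this code step by step.

Initialize: s = 0
Initialize: n_items = 0
Initialize: seq = [2, 7, 6, 5, 10]
Initialize: arr = [4, 8, 7, 9, 1]
Entering loop: for x, num in zip(seq, arr):

After execution: s = 9
9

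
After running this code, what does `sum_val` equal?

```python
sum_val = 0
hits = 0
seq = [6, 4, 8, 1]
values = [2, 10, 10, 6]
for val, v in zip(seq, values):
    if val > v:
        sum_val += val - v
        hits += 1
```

Let's trace through this code step by step.

Initialize: sum_val = 0
Initialize: hits = 0
Initialize: seq = [6, 4, 8, 1]
Initialize: values = [2, 10, 10, 6]
Entering loop: for val, v in zip(seq, values):

After execution: sum_val = 4
4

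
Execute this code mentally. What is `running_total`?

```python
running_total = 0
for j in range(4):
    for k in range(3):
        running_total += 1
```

Let's trace through this code step by step.

Initialize: running_total = 0
Entering loop: for j in range(4):

After execution: running_total = 12
12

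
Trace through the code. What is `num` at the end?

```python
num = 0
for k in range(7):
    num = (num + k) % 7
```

Let's trace through this code step by step.

Initialize: num = 0
Entering loop: for k in range(7):

After execution: num = 0
0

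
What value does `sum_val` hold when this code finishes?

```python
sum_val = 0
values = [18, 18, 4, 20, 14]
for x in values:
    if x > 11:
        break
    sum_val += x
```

Let's trace through this code step by step.

Initialize: sum_val = 0
Initialize: values = [18, 18, 4, 20, 14]
Entering loop: for x in values:

After execution: sum_val = 0
0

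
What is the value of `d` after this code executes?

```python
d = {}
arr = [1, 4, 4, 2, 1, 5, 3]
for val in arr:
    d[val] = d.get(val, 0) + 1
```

Let's trace through this code step by step.

Initialize: d = {}
Initialize: arr = [1, 4, 4, 2, 1, 5, 3]
Entering loop: for val in arr:

After execution: d = {1: 2, 4: 2, 2: 1, 5: 1, 3: 1}
{1: 2, 4: 2, 2: 1, 5: 1, 3: 1}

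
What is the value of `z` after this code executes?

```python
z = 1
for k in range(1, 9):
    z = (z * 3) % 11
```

Let's trace through this code step by step.

Initialize: z = 1
Entering loop: for k in range(1, 9):

After execution: z = 5
5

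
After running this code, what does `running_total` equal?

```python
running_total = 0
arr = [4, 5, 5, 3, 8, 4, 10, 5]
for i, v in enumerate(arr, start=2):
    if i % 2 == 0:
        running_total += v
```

Let's trace through this code step by step.

Initialize: running_total = 0
Initialize: arr = [4, 5, 5, 3, 8, 4, 10, 5]
Entering loop: for i, v in enumerate(arr, start=2):

After execution: running_total = 27
27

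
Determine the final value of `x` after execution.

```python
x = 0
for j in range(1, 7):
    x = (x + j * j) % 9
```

Let's trace through this code step by step.

Initialize: x = 0
Entering loop: for j in range(1, 7):

After execution: x = 1
1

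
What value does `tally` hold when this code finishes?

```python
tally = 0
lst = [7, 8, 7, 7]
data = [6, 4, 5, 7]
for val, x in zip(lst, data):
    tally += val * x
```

Let's trace through this code step by step.

Initialize: tally = 0
Initialize: lst = [7, 8, 7, 7]
Initialize: data = [6, 4, 5, 7]
Entering loop: for val, x in zip(lst, data):

After execution: tally = 158
158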